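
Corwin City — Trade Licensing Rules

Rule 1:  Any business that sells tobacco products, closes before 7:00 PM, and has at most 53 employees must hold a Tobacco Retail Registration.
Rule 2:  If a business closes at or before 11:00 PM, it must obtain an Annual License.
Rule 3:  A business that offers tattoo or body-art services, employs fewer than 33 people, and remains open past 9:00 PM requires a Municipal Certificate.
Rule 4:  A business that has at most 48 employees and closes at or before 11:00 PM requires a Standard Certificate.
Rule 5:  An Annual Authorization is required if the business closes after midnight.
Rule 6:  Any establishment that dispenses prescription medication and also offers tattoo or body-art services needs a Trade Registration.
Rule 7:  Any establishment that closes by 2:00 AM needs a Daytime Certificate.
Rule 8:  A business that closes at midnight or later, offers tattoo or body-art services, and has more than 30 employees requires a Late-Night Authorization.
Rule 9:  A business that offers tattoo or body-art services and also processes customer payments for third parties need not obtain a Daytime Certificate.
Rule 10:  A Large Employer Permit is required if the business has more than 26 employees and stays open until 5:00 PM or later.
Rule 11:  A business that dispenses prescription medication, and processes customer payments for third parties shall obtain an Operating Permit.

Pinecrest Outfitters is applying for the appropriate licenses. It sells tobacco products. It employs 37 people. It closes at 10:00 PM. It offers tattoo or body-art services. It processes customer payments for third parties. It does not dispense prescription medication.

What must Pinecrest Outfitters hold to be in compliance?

Rule 1: sells tobacco products; closes 10:00 PM, after 7:00 PM; employees 37 ≤ 53 → Tobacco Retail Registration not required.
Rule 2: closes 10:00 PM, at/before 11:00 PM → Annual License required.
Rule 3: offers tattoo or body-art services; employees 37 ≥ 33; closes 10:00 PM, after 9:00 PM → Municipal Certificate not required.
Rule 4: employees 37 ≤ 48; closes 10:00 PM, at/before 11:00 PM → Standard Certificate required.
Rule 5: closes 10:00 PM, at/before midnight → Annual Authorization not required.
Rule 6: does not dispense prescription medication; offers tattoo or body-art services → Trade Registration not required.
Rule 7: closes 10:00 PM, at/before 2:00 AM → Daytime Certificate required.
Rule 8: closes 10:00 PM, at/before midnight; offers tattoo or body-art services; employees 37 > 30 → Late-Night Authorization not required.
Rule 9: offers tattoo or body-art services; processes customer payments for third parties → exempt from Daytime Certificate.
Rule 10: employees 37 > 26; closes 10:00 PM, after 5:00 PM → Large Employer Permit required.
Rule 11: does not dispense prescription medication; processes customer payments for third parties → Operating Permit not required.

Annual License, Large Employer Permit, Standard Certificate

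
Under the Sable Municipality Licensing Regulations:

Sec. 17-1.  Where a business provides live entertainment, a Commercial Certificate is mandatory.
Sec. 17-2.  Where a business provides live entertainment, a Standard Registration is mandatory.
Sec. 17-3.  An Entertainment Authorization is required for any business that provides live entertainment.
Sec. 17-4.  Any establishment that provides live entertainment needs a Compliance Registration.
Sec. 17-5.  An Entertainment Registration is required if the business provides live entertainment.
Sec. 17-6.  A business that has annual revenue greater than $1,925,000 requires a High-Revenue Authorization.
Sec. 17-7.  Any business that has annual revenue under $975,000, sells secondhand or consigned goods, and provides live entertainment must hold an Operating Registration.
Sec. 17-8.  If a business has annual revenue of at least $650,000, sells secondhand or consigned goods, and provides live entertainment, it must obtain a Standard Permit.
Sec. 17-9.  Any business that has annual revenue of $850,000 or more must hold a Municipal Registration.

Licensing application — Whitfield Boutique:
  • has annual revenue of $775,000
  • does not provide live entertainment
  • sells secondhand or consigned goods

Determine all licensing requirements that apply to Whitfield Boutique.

None

Sec. 17-1. does not provide live entertainment → Commercial Certificate not required.
Sec. 17-2. does not provide live entertainment → Standard Registration not required.
Sec. 17-3. does not provide live entertainment → Entertainment Authorization not required.
Sec. 17-4. does not provide live entertainment → Compliance Registration not required.
Sec. 17-5. does not provide live entertainment → Entertainment Registration not required.
Sec. 17-6. revenue $775,000 ≤ $1,925,000 → High-Revenue Authorization not required.
Sec. 17-7. revenue $775,000 < $975,000; sells secondhand or consigned goods; does not provide live entertainment → Operating Registration not required.
Sec. 17-8. revenue $775,000 ≥ $650,000; sells secondhand or consigned goods; does not provide live entertainment → Standard Permit not required.
Sec. 17-9. revenue $775,000 < $850,000 → Municipal Registration not required.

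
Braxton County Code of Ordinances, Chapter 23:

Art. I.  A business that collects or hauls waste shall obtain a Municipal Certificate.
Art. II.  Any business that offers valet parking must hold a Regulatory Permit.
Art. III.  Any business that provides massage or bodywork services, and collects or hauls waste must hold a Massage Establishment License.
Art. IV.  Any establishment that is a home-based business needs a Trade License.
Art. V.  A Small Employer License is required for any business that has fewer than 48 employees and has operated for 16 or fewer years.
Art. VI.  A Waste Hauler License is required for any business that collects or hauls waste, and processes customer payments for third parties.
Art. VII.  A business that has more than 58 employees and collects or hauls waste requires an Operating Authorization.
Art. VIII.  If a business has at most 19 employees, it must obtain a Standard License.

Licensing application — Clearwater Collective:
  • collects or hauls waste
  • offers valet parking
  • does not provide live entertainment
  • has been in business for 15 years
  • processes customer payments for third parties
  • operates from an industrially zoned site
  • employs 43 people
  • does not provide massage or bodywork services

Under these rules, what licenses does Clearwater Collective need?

Art. I. collects or hauls waste → Municipal Certificate required.
Art. II. offers valet parking → Regulatory Permit required.
Art. III. does not provide massage or bodywork services; collects or hauls waste → Massage Establishment License not required.
Art. IV. operates from an industrially zoned site (not: is a home-based business) → Trade License not required.
Art. V. employees 43 < 48; years in business 15 ≤ 16 → Small Employer License required.
Art. VI. collects or hauls waste; processes customer payments for third parties → Waste Hauler License required.
Art. VII. employees 43 ≤ 58; collects or hauls waste → Operating Authorization not required.
Art. VIII. employees 43 > 19 → Standard License not required.

Municipal Certificate, Regulatory Permit, Small Employer License, Waste Hauler License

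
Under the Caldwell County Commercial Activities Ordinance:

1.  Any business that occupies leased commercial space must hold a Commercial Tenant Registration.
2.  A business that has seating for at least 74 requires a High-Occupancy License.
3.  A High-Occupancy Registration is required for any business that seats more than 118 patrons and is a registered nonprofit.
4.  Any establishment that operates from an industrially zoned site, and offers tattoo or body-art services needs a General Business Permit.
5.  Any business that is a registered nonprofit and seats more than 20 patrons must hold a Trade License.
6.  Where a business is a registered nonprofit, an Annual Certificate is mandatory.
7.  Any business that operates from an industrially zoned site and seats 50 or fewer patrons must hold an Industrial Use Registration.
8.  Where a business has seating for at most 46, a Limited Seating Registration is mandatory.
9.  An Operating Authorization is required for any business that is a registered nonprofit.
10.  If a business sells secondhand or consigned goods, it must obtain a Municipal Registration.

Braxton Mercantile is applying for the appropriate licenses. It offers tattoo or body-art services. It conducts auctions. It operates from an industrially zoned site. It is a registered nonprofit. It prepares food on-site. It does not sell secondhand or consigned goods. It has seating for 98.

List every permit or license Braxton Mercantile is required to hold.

Annual Certificate, General Business Permit, High-Occupancy License, Operating Authorization, Trade License

1. operates from an industrially zoned site (not: occupies leased commercial space) → Commercial Tenant Registration not required.
2. seating 98 ≥ 74 → High-Occupancy License required.
3. seating 98 ≤ 118; is a registered nonprofit → High-Occupancy Registration not required.
4. operates from an industrially zoned site; offers tattoo or body-art services → General Business Permit required.
5. is a registered nonprofit; seating 98 > 20 → Trade License required.
6. is a registered nonprofit → Annual Certificate required.
7. operates from an industrially zoned site; seating 98 > 50 → Industrial Use Registration not required.
8. seating 98 > 46 → Limited Seating Registration not required.
9. is a registered nonprofit → Operating Authorization required.
10. does not sell secondhand or consigned goods → Municipal Registration not required.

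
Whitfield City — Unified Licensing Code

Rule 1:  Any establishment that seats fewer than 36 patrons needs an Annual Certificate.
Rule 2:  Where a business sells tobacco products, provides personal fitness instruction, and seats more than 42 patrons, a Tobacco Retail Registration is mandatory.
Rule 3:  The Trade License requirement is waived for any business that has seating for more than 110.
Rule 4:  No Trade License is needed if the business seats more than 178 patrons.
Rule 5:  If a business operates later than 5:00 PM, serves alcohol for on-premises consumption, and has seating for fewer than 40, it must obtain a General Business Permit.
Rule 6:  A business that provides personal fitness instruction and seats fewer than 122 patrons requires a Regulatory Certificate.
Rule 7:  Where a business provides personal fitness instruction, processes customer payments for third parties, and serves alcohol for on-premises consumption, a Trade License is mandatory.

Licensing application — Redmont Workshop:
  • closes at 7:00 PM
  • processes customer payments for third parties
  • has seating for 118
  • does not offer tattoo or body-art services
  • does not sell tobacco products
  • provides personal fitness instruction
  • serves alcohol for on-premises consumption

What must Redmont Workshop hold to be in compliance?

Rule 1: seating 118 ≥ 36 → Annual Certificate not required.
Rule 2: does not sell tobacco products; provides personal fitness instruction; seating 118 > 42 → Tobacco Retail Registration not required.
Rule 3: seating 118 > 110 → exempt from Trade License.
Rule 4: seating 118 ≤ 178 → Trade License exemption does not apply.
Rule 5: closes 7:00 PM, after 5:00 PM; serves alcohol for on-premises consumption; seating 118 ≥ 40 → General Business Permit not required.
Rule 6: provides personal fitness instruction; seating 118 < 122 → Regulatory Certificate required.
Rule 7: provides personal fitness instruction; processes customer payments for third parties; serves alcohol for on-premises consumption → Trade License required.

Regulatory Certificate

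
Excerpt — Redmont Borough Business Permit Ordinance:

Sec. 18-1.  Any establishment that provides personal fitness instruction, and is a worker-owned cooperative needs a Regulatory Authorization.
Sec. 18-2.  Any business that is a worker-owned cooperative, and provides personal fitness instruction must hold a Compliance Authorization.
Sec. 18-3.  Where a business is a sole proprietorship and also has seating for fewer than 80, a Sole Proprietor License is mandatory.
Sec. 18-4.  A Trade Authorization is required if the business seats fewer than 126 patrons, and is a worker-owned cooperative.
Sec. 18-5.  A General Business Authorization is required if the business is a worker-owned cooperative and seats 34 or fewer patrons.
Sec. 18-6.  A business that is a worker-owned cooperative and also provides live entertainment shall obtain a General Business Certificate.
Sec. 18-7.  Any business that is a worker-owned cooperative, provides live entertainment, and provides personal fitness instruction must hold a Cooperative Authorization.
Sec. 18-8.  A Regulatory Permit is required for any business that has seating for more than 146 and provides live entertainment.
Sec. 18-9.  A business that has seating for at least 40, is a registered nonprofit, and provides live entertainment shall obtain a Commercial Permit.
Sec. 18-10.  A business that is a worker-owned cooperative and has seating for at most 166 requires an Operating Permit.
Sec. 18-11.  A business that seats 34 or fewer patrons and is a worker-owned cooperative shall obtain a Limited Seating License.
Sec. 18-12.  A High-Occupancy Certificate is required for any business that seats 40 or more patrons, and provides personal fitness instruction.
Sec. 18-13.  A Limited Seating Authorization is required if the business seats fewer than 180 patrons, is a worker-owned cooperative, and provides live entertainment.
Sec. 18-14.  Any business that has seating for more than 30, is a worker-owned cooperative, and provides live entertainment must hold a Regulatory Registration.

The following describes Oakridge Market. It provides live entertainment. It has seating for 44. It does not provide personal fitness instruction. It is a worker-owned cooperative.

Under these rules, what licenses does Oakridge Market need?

Sec. 18-1. does not provide personal fitness instruction; is a worker-owned cooperative → Regulatory Authorization not required.
Sec. 18-2. is a worker-owned cooperative; does not provide personal fitness instruction → Compliance Authorization not required.
Sec. 18-3. is a worker-owned cooperative (not: is a sole proprietorship); seating 44 < 80 → Sole Proprietor License not required.
Sec. 18-4. seating 44 < 126; is a worker-owned cooperative → Trade Authorization required.
Sec. 18-5. is a worker-owned cooperative; seating 44 > 34 → General Business Authorization not required.
Sec. 18-6. is a worker-owned cooperative; provides live entertainment → General Business Certificate required.
Sec. 18-7. is a worker-owned cooperative; provides live entertainment; does not provide personal fitness instruction → Cooperative Authorization not required.
Sec. 18-8. seating 44 ≤ 146; provides live entertainment → Regulatory Permit not required.
Sec. 18-9. seating 44 ≥ 40; is a worker-owned cooperative (not: is a registered nonprofit); provides live entertainment → Commercial Permit not required.
Sec. 18-10. is a worker-owned cooperative; seating 44 ≤ 166 → Operating Permit required.
Sec. 18-11. seating 44 > 34; is a worker-owned cooperative → Limited Seating License not required.
Sec. 18-12. seating 44 ≥ 40; does not provide personal fitness instruction → High-Occupancy Certificate not required.
Sec. 18-13. seating 44 < 180; is a worker-owned cooperative; provides live entertainment → Limited Seating Authorization required.
Sec. 18-14. seating 44 > 30; is a worker-owned cooperative; provides live entertainment → Regulatory Registration required.

General Business Certificate, Limited Seating Authorization, Operating Permit, Regulatory Registration, Trade Authorization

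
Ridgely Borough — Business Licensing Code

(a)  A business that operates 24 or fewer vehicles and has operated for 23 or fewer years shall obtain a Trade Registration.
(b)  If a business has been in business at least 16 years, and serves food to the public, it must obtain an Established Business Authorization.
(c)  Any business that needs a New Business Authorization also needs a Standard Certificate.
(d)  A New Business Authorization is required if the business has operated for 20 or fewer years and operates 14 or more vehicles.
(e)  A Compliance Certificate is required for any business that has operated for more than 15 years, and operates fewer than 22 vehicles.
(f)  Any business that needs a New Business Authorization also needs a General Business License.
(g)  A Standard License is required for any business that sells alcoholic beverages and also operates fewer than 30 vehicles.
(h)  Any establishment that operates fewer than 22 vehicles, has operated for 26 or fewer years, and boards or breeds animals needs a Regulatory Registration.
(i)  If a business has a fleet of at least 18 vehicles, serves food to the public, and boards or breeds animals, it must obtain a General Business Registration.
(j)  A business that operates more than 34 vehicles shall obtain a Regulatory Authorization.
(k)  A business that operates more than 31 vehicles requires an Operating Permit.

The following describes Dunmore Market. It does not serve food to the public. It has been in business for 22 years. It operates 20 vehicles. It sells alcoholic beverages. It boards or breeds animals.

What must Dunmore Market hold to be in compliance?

(a) vehicles 20 ≤ 24; years in business 22 ≤ 23 → Trade Registration required.
(b) years in business 22 ≥ 16; does not serve food to the public → Established Business Authorization not required.
(c) New Business Authorization is not required → no effect.
(d) years in business 22 > 20; vehicles 20 ≥ 14 → New Business Authorization not required.
(e) years in business 22 > 15; vehicles 20 < 22 → Compliance Certificate required.
(f) New Business Authorization is not required → no effect.
(g) sells alcoholic beverages; vehicles 20 < 30 → Standard License required.
(h) vehicles 20 < 22; years in business 22 ≤ 26; boards or breeds animals → Regulatory Registration required.
(i) vehicles 20 ≥ 18; does not serve food to the public; boards or breeds animals → General Business Registration not required.
(j) vehicles 20 ≤ 34 → Regulatory Authorization not required.
(k) vehicles 20 ≤ 31 → Operating Permit not required.

Compliance Certificate, Regulatory Registration, Standard License, Trade Registration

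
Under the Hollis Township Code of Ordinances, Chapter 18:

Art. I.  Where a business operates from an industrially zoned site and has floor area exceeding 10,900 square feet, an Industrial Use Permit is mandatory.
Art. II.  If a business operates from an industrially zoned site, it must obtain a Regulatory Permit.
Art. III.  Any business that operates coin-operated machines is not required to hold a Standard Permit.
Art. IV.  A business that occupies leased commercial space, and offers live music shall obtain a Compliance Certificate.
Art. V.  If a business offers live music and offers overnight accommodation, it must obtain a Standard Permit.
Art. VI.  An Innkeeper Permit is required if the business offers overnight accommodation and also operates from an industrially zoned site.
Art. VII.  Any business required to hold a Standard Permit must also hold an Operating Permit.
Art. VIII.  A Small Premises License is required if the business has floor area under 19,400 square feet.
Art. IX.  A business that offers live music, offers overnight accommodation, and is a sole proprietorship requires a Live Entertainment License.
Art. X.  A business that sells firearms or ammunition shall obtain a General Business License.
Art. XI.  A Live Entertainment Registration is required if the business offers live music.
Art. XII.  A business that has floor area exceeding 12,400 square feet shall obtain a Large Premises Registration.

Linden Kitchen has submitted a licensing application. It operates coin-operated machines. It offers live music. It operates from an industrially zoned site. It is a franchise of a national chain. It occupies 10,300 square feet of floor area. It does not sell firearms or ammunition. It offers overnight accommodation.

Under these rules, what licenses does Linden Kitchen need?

Art. I. operates from an industrially zoned site; floor area 10,300 square feet ≤ 10,900 square feet → Industrial Use Permit not required.
Art. II. operates from an industrially zoned site → Regulatory Permit required.
Art. III. operates coin-operated machines → exempt from Standard Permit.
Art. IV. operates from an industrially zoned site (not: occupies leased commercial space); offers live music → Compliance Certificate not required.
Art. V. offers live music; offers overnight accommodation → Standard Permit required.
Art. VI. offers overnight accommodation; operates from an industrially zoned site → Innkeeper Permit required.
Art. VII. Standard Permit is not required → no effect.
Art. VIII. floor area 10,300 square feet < 19,400 square feet → Small Premises License required.
Art. IX. offers live music; offers overnight accommodation; is a franchise of a national chain (not: is a sole proprietorship) → Live Entertainment License not required.
Art. X. does not sell firearms or ammunition → General Business License not required.
Art. XI. offers live music → Live Entertainment Registration required.
Art. XII. floor area 10,300 square feet ≤ 12,400 square feet → Large Premises Registration not required.

Innkeeper Permit, Live Entertainment Registration, Regulatory Permit, Small Premises License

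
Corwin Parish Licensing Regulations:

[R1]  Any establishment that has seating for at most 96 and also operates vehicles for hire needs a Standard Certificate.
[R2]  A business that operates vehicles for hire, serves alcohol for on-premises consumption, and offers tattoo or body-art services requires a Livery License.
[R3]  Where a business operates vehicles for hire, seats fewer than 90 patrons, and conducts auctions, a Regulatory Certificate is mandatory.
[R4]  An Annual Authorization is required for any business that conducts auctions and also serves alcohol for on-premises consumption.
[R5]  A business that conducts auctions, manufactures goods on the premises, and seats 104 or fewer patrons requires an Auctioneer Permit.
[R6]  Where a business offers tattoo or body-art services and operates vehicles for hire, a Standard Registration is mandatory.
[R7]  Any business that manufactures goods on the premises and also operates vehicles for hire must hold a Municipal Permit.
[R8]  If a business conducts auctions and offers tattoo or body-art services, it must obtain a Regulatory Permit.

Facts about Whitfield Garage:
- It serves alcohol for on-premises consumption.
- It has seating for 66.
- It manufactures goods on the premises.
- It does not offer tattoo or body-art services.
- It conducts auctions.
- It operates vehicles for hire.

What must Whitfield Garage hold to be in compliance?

[R1] seating 66 ≤ 96; operates vehicles for hire → Standard Certificate required.
[R2] operates vehicles for hire; serves alcohol for on-premises consumption; does not offer tattoo or body-art services → Livery License not required.
[R3] operates vehicles for hire; seating 66 < 90; conducts auctions → Regulatory Certificate required.
[R4] conducts auctions; serves alcohol for on-premises consumption → Annual Authorization required.
[R5] conducts auctions; manufactures goods on the premises; seating 66 ≤ 104 → Auctioneer Permit required.
[R6] does not offer tattoo or body-art services; operates vehicles for hire → Standard Registration not required.
[R7] manufactures goods on the premises; operates vehicles for hire → Municipal Permit required.
[R8] conducts auctions; does not offer tattoo or body-art services → Regulatory Permit not required.

Annual Authorization, Auctioneer Permit, Municipal Permit, Regulatory Certificate, Standard Certificate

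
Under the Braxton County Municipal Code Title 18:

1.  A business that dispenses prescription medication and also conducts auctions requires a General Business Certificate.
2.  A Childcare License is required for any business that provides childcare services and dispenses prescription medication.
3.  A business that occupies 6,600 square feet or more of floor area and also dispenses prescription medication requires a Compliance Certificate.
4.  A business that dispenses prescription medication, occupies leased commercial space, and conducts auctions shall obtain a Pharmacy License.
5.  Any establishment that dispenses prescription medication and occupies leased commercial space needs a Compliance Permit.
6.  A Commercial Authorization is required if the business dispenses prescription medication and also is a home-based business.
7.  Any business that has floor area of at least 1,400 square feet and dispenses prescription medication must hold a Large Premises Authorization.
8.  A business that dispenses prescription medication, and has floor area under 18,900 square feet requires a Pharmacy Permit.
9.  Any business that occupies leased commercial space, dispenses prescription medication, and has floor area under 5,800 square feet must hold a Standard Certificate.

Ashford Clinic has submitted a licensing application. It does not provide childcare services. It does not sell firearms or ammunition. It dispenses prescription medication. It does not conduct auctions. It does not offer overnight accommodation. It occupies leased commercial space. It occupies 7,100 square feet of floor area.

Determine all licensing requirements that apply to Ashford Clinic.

1. dispenses prescription medication; does not conduct auctions → General Business Certificate not required.
2. does not provide childcare services; dispenses prescription medication → Childcare License not required.
3. floor area 7,100 square feet ≥ 6,600 square feet; dispenses prescription medication → Compliance Certificate required.
4. dispenses prescription medication; occupies leased commercial space; does not conduct auctions → Pharmacy License not required.
5. dispenses prescription medication; occupies leased commercial space → Compliance Permit required.
6. dispenses prescription medication; occupies leased commercial space (not: is a home-based business) → Commercial Authorization not required.
7. floor area 7,100 square feet ≥ 1,400 square feet; dispenses prescription medication → Large Premises Authorization required.
8. dispenses prescription medication; floor area 7,100 square feet < 18,900 square feet → Pharmacy Permit required.
9. occupies leased commercial space; dispenses prescription medication; floor area 7,100 square feet ≥ 5,800 square feet → Standard Certificate not required.

Compliance Certificate, Compliance Permit, Large Premises Authorization, Pharmacy Permit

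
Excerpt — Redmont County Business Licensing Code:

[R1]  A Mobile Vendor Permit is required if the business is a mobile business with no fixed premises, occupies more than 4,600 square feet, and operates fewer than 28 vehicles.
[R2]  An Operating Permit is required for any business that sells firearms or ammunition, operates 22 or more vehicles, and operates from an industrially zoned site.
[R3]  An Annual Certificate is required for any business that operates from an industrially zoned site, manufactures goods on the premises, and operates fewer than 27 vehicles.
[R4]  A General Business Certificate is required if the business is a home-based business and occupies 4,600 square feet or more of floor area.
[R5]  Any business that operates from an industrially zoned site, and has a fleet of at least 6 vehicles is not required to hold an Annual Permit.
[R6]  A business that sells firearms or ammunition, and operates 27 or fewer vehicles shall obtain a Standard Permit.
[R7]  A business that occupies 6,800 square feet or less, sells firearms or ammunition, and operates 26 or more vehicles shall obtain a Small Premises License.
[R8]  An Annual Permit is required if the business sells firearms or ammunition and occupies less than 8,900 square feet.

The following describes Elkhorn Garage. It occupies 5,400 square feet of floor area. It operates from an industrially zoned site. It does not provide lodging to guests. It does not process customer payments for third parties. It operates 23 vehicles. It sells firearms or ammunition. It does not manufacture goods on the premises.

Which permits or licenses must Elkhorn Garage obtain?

Operating Permit, Standard Permit

[R1] operates from an industrially zoned site (not: is a mobile business with no fixed premises); floor area 5,400 square feet > 4,600 square feet; vehicles 23 < 28 → Mobile Vendor Permit not required.
[R2] sells firearms or ammunition; vehicles 23 ≥ 22; operates from an industrially zoned site → Operating Permit required.
[R3] operates from an industrially zoned site; does not manufacture goods on the premises; vehicles 23 < 27 → Annual Certificate not required.
[R4] operates from an industrially zoned site (not: is a home-based business); floor area 5,400 square feet ≥ 4,600 square feet → General Business Certificate not required.
[R5] operates from an industrially zoned site; vehicles 23 ≥ 6 → exempt from Annual Permit.
[R6] sells firearms or ammunition; vehicles 23 ≤ 27 → Standard Permit required.
[R7] floor area 5,400 square feet ≤ 6,800 square feet; sells firearms or ammunition; vehicles 23 < 26 → Small Premises License not required.
[R8] sells firearms or ammunition; floor area 5,400 square feet < 8,900 square feet → Annual Permit required.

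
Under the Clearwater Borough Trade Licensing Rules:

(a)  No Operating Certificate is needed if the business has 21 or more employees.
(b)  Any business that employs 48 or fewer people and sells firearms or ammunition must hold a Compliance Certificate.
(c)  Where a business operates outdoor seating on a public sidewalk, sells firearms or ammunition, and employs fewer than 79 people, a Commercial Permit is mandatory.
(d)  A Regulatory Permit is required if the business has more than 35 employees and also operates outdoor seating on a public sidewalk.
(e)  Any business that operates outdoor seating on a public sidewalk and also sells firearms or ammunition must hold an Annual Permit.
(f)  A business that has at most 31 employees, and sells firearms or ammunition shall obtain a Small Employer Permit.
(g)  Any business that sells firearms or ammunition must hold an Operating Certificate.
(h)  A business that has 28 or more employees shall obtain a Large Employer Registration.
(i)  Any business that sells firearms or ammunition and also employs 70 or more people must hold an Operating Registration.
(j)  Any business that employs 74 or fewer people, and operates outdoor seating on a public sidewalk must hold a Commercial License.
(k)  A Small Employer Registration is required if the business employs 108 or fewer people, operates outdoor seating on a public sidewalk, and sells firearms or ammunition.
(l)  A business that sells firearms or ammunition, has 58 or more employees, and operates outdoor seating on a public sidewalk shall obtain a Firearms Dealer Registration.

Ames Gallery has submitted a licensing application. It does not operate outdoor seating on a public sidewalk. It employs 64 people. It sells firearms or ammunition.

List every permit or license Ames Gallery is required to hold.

(a) employees 64 ≥ 21 → exempt from Operating Certificate.
(b) employees 64 > 48; sells firearms or ammunition → Compliance Certificate not required.
(c) does not operate outdoor seating on a public sidewalk; sells firearms or ammunition; employees 64 < 79 → Commercial Permit not required.
(d) employees 64 > 35; does not operate outdoor seating on a public sidewalk → Regulatory Permit not required.
(e) does not operate outdoor seating on a public sidewalk; sells firearms or ammunition → Annual Permit not required.
(f) employees 64 > 31; sells firearms or ammunition → Small Employer Permit not required.
(g) sells firearms or ammunition → Operating Certificate required.
(h) employees 64 ≥ 28 → Large Employer Registration required.
(i) sells firearms or ammunition; employees 64 < 70 → Operating Registration not required.
(j) employees 64 ≤ 74; does not operate outdoor seating on a public sidewalk → Commercial License not required.
(k) employees 64 ≤ 108; does not operate outdoor seating on a public sidewalk; sells firearms or ammunition → Small Employer Registration not required.
(l) sells firearms or ammunition; employees 64 ≥ 58; does not operate outdoor seating on a public sidewalk → Firearms Dealer Registration not required.

Large Employer Registration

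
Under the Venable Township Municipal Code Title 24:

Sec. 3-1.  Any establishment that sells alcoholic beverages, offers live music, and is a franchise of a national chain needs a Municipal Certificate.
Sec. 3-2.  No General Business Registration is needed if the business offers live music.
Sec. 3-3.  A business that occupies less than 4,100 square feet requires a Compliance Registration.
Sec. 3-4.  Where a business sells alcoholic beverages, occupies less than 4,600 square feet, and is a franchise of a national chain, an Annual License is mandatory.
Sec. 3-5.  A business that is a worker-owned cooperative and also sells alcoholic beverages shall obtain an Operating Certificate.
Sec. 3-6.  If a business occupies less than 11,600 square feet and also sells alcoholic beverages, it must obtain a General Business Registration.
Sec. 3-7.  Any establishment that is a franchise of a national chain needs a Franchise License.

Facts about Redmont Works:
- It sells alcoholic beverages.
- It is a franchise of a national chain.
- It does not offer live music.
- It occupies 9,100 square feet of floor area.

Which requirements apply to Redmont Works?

Sec. 3-1. sells alcoholic beverages; does not offer live music; is a franchise of a national chain → Municipal Certificate not required.
Sec. 3-2. does not offer live music → General Business Registration exemption does not apply.
Sec. 3-3. floor area 9,100 square feet ≥ 4,100 square feet → Compliance Registration not required.
Sec. 3-4. sells alcoholic beverages; floor area 9,100 square feet ≥ 4,600 square feet; is a franchise of a national chain → Annual License not required.
Sec. 3-5. is a franchise of a national chain (not: is a worker-owned cooperative); sells alcoholic beverages → Operating Certificate not required.
Sec. 3-6. floor area 9,100 square feet < 11,600 square feet; sells alcoholic beverages → General Business Registration required.
Sec. 3-7. is a franchise of a national chain → Franchise License required.

Franchise License, General Business Registration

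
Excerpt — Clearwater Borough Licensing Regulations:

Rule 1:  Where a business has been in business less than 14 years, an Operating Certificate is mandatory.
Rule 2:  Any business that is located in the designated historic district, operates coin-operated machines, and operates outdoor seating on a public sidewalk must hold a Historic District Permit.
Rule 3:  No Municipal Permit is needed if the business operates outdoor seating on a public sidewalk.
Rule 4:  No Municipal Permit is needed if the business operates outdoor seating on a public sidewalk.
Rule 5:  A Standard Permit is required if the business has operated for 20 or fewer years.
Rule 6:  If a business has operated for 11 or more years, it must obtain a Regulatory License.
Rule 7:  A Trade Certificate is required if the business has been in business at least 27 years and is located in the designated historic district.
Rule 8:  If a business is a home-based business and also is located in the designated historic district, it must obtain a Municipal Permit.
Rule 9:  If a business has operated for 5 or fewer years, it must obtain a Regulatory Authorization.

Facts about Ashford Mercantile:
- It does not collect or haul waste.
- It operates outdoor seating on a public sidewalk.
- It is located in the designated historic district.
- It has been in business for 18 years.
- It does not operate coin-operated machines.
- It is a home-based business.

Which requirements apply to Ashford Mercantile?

Regulatory License, Standard Permit

Rule 1: years in business 18 ≥ 14 → Operating Certificate not required.
Rule 2: is located in the designated historic district; does not operate coin-operated machines; operates outdoor seating on a public sidewalk → Historic District Permit not required.
Rule 3: operates outdoor seating on a public sidewalk → exempt from Municipal Permit.
Rule 4: operates outdoor seating on a public sidewalk → exempt from Municipal Permit.
Rule 5: years in business 18 ≤ 20 → Standard Permit required.
Rule 6: years in business 18 ≥ 11 → Regulatory License required.
Rule 7: years in business 18 < 27; is located in the designated historic district → Trade Certificate not required.
Rule 8: is a home-based business; is located in the designated historic district → Municipal Permit required.
Rule 9: years in business 18 > 5 → Regulatory Authorization not required.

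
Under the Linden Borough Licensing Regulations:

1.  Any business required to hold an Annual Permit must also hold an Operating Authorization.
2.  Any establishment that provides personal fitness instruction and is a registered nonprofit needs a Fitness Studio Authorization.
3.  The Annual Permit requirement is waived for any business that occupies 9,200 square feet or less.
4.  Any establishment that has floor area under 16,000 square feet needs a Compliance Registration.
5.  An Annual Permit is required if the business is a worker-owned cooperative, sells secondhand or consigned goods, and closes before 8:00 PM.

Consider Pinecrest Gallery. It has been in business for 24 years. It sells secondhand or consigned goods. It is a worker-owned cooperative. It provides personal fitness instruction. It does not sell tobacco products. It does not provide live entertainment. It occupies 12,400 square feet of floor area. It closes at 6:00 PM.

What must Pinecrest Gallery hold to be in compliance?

Annual Permit, Compliance Registration, Operating Authorization

1. Annual Permit is required → Operating Authorization also required.
2. provides personal fitness instruction; is a worker-owned cooperative (not: is a registered nonprofit) → Fitness Studio Authorization not required.
3. floor area 12,400 square feet > 9,200 square feet → Annual Permit exemption does not apply.
4. floor area 12,400 square feet < 16,000 square feet → Compliance Registration required.
5. is a worker-owned cooperative; sells secondhand or consigned goods; closes 6:00 PM, at/before 8:00 PM → Annual Permit required.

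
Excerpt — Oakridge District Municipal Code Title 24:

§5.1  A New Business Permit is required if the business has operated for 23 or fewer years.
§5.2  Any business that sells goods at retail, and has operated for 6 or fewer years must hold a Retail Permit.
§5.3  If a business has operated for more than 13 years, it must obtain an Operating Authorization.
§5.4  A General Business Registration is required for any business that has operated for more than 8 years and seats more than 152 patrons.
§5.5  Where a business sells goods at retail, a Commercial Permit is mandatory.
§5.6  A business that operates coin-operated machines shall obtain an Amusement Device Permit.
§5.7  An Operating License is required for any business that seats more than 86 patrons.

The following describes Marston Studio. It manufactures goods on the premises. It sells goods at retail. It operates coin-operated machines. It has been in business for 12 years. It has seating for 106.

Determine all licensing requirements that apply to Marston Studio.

Amusement Device Permit, Commercial Permit, New Business Permit, Operating License

§5.1 years in business 12 ≤ 23 → New Business Permit required.
§5.2 sells goods at retail; years in business 12 > 6 → Retail Permit not required.
§5.3 years in business 12 ≤ 13 → Operating Authorization not required.
§5.4 years in business 12 > 8; seating 106 ≤ 152 → General Business Registration not required.
§5.5 sells goods at retail → Commercial Permit required.
§5.6 operates coin-operated machines → Amusement Device Permit required.
§5.7 seating 106 > 86 → Operating License required.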